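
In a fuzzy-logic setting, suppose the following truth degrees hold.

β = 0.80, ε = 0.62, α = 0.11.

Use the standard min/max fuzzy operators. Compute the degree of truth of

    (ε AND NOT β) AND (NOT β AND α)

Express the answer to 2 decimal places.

0.11

NOT β = 1 − 0.80 = 0.20
ε AND NOT β = min(a, b) on (0.62, 0.20) = 0.20
NOT β = 1 − 0.80 = 0.20
NOT β AND α = min(a, b) on (0.20, 0.11) = 0.11
(ε AND NOT β) AND (NOT β AND α) = min(a, b) on (0.20, 0.11) = 0.11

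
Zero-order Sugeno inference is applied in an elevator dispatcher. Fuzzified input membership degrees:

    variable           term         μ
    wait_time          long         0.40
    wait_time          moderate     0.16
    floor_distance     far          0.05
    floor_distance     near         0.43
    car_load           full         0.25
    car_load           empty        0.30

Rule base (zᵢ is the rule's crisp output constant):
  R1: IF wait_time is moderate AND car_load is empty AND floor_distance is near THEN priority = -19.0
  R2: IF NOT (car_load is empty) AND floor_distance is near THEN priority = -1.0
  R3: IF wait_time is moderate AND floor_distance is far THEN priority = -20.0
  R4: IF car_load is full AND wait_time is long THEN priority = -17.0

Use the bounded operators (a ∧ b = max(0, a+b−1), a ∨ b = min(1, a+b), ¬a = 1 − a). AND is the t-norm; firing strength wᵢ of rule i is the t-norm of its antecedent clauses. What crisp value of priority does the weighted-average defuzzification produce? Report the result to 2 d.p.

-1.00

R1 (z=-19.0): moderate=0.16, empty=0.30, near=0.43; AND[max(0, a+b−1)] → w = 0.00
R2 (z=-1.0): ¬empty=1−0.30=0.70, near=0.43; AND[max(0, a+b−1)] → w = 0.13
R3 (z=-20.0): moderate=0.16, far=0.05; AND[max(0, a+b−1)] → w = 0.00
R4 (z=-17.0): full=0.25, long=0.40; AND[max(0, a+b−1)] → w = 0.00
Weighted average = (0.00·-19.0 + 0.13·-1.0 + 0.00·-20.0 + 0.00·-17.0) / (0.00 + 0.13 + 0.00 + 0.00)
  = -0.1300 / 0.1300 = -1.00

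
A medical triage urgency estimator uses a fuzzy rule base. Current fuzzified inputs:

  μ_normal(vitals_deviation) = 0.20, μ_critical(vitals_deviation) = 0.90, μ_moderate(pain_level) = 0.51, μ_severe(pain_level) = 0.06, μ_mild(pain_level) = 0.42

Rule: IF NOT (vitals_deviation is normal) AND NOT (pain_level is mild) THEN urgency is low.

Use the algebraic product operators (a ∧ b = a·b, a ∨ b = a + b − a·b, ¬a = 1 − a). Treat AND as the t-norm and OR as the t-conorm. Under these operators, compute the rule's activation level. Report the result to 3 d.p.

0.464

firing strength: ¬normal=1−0.20=0.80, ¬mild=1−0.42=0.58; AND[a·b] → w = 0.4640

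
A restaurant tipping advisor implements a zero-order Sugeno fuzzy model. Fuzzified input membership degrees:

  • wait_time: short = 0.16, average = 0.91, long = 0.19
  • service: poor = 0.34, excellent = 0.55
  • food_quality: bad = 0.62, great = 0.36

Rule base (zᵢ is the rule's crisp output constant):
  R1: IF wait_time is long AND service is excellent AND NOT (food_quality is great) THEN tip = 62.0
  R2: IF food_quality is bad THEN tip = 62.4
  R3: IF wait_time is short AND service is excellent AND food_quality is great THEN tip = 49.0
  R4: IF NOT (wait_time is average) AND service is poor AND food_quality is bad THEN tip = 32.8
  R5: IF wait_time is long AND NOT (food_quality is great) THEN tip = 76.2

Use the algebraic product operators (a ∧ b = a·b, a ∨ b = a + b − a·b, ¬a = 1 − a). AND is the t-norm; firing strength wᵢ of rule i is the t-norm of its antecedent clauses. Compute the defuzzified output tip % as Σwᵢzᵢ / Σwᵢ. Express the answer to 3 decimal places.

63.174

R1 (z=62.0): long=0.19, excellent=0.55, ¬great=1−0.36=0.64; AND[a·b] → w = 0.0669
R2 (z=62.4): bad=0.62 → w = 0.6200
R3 (z=49.0): short=0.16, excellent=0.55, great=0.36; AND[a·b] → w = 0.0317
R4 (z=32.8): ¬average=1−0.91=0.09, poor=0.34, bad=0.62; AND[a·b] → w = 0.0190
R5 (z=76.2): long=0.19, ¬great=1−0.36=0.64; AND[a·b] → w = 0.1216
Weighted average = (0.0669·62.0 + 0.6200·62.4 + 0.0317·49.0 + 0.0190·32.8 + 0.1216·76.2) / (0.0669 + 0.6200 + 0.0317 + 0.0190 + 0.1216)
  = 54.2751 / 0.8591 = 63.174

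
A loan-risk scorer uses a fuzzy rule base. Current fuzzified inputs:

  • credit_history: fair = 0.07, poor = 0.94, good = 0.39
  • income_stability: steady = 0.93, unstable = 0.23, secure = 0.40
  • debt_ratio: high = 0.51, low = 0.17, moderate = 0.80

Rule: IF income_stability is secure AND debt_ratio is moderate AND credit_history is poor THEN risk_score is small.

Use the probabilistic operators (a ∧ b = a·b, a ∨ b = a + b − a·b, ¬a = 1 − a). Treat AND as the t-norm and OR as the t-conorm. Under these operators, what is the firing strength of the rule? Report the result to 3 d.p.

0.301

firing strength: secure=0.40, moderate=0.80, poor=0.94; AND[a·b] → w = 0.3008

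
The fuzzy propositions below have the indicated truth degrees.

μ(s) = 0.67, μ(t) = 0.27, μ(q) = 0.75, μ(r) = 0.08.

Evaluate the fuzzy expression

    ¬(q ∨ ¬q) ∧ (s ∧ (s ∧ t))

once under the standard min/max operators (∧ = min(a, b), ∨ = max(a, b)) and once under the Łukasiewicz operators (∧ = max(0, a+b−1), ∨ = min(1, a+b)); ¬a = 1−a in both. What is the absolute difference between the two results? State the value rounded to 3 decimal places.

0.250

Under standard min/max:
  ¬q = 1 − 0.75 = 0.25
  q ∨ ¬q = max(a, b) on (0.75, 0.25) = 0.75
  ¬(q ∨ ¬q) = 1 − 0.75 = 0.25
  s ∧ t = min(a, b) on (0.67, 0.27) = 0.27
  s ∧ (s ∧ t) = min(a, b) on (0.67, 0.27) = 0.27
  ¬(q ∨ ¬q) ∧ (s ∧ (s ∧ t)) = min(a, b) on (0.25, 0.27) = 0.25
  → value = 0.2500
Under Łukasiewicz:
  ¬q = 1 − 0.75 = 0.25
  q ∨ ¬q = min(1, a+b) on (0.75, 0.25) = 1.00
  ¬(q ∨ ¬q) = 1 − 1.00 = 0.00
  s ∧ t = max(0, a+b−1) on (0.67, 0.27) = 0.00
  s ∧ (s ∧ t) = max(0, a+b−1) on (0.67, 0.00) = 0.00
  ¬(q ∨ ¬q) ∧ (s ∧ (s ∧ t)) = max(0, a+b−1) on (0.00, 0.00) = 0.00
  → value = 0.0000
|0.2500 − 0.0000| = 0.250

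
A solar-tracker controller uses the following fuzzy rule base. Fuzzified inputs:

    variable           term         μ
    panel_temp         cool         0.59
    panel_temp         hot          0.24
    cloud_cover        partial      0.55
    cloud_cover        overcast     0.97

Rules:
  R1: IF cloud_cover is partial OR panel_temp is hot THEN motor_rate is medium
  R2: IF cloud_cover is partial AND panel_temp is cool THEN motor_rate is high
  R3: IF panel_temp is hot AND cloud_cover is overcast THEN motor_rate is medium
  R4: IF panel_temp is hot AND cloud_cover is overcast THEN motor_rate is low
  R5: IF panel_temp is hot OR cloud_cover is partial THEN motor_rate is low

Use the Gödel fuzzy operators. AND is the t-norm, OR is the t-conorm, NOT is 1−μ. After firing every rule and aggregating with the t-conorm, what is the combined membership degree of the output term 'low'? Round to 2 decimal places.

R1: partial=0.55, hot=0.24; OR[max(a, b)] → w = 0.55
R2: partial=0.55, cool=0.59; AND[min(a, b)] → w = 0.55
R3: hot=0.24, overcast=0.97; AND[min(a, b)] → w = 0.24
R4: hot=0.24, overcast=0.97; AND[min(a, b)] → w = 0.24
R5: hot=0.24, partial=0.55; OR[max(a, b)] → w = 0.55
Rules with consequent 'low': {R4, R5} → strengths 0.24, 0.55
Aggregate via t-conorm [max(a, b)]: 0.55

0.55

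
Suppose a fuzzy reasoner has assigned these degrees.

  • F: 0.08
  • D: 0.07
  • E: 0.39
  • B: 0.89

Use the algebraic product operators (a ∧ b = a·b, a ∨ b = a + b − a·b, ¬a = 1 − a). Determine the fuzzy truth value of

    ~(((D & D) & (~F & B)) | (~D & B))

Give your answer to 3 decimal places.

D & D = a·b on (0.0700, 0.0700) = 0.0049
~F = 1 − 0.0800 = 0.9200
~F & B = a·b on (0.9200, 0.8900) = 0.8188
(D & D) & (~F & B) = a·b on (0.0049, 0.8188) = 0.0040
~D = 1 − 0.0700 = 0.9300
~D & B = a·b on (0.9300, 0.8900) = 0.8277
((D & D) & (~F & B)) | (~D & B) = a + b − a·b on (0.0040, 0.8277) = 0.8284
~(((D & D) & (~F & B)) | (~D & B)) = 1 − 0.8284 = 0.1716

0.172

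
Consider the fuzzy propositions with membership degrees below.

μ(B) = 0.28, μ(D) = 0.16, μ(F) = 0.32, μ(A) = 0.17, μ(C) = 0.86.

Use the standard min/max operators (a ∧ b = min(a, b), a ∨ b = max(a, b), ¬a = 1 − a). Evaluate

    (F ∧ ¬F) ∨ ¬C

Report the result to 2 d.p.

¬F = 1 − 0.32 = 0.68
F ∧ ¬F = min(a, b) on (0.32, 0.68) = 0.32
¬C = 1 − 0.86 = 0.14
(F ∧ ¬F) ∨ ¬C = max(a, b) on (0.32, 0.14) = 0.32

0.32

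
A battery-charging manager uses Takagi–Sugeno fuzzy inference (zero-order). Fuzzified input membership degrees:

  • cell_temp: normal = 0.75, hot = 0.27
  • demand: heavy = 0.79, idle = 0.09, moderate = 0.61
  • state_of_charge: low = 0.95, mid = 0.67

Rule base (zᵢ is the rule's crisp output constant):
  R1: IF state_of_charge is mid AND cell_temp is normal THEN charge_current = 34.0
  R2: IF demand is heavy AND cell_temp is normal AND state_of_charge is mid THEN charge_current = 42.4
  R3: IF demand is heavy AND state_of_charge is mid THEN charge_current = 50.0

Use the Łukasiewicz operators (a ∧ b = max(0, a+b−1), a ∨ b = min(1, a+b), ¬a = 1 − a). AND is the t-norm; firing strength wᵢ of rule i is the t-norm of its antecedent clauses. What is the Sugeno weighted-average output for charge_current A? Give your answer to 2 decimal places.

42.37

R1 (z=34.0): mid=0.67, normal=0.75; AND[max(0, a+b−1)] → w = 0.42
R2 (z=42.4): heavy=0.79, normal=0.75, mid=0.67; AND[max(0, a+b−1)] → w = 0.21
R3 (z=50.0): heavy=0.79, mid=0.67; AND[max(0, a+b−1)] → w = 0.46
Weighted average = (0.42·34.0 + 0.21·42.4 + 0.46·50.0) / (0.42 + 0.21 + 0.46)
  = 46.1840 / 1.0900 = 42.37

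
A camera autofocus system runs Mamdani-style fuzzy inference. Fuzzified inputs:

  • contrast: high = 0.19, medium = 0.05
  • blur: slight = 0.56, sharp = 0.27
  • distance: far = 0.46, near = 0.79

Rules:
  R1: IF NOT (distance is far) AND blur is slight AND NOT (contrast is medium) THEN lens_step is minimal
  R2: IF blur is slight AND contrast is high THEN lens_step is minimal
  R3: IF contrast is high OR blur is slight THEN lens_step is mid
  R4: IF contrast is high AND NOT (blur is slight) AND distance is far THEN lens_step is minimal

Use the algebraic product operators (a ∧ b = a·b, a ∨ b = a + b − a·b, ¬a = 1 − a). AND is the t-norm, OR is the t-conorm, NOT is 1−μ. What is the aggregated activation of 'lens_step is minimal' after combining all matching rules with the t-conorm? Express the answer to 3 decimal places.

R1: ¬far=1−0.46=0.54, slight=0.56, ¬medium=1−0.05=0.95; AND[a·b] → w = 0.2873
R2: slight=0.56, high=0.19; AND[a·b] → w = 0.1064
R3: high=0.19, slight=0.56; OR[a + b − a·b] → w = 0.6436
R4: high=0.19, ¬slight=1−0.56=0.44, far=0.46; AND[a·b] → w = 0.0385
Rules with consequent 'minimal': {R1, R2, R4} → strengths 0.2873, 0.1064, 0.0385
Aggregate via t-conorm [a + b − a·b]: 0.3876

0.388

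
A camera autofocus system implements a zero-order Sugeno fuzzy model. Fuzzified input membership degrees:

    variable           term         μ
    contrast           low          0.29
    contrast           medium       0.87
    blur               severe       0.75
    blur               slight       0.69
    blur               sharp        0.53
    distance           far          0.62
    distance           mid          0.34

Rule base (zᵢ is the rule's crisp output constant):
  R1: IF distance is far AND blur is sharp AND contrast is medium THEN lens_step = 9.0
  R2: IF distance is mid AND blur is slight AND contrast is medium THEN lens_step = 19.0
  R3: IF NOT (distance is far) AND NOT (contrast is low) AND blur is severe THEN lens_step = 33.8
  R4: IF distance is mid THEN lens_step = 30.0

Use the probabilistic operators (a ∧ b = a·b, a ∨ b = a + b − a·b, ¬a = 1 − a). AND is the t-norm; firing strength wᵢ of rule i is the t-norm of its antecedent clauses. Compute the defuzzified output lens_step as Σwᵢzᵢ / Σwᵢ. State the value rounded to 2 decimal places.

22.75

R1 (z=9.0): far=0.62, sharp=0.53, medium=0.87; AND[a·b] → w = 0.2859
R2 (z=19.0): mid=0.34, slight=0.69, medium=0.87; AND[a·b] → w = 0.2041
R3 (z=33.8): ¬far=1−0.62=0.38, ¬low=1−0.29=0.71, severe=0.75; AND[a·b] → w = 0.2023
R4 (z=30.0): mid=0.34 → w = 0.3400
Weighted average = (0.2859·9.0 + 0.2041·19.0 + 0.2023·33.8 + 0.3400·30.0) / (0.2859 + 0.2041 + 0.2023 + 0.3400)
  = 23.4903 / 1.0323 = 22.75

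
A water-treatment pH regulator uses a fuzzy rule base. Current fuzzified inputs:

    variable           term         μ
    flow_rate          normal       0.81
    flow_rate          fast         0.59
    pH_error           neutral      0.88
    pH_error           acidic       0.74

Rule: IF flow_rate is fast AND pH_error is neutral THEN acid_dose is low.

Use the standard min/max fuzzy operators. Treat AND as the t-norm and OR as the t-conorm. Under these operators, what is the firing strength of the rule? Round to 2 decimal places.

0.59

firing strength: fast=0.59, neutral=0.88; AND[min(a, b)] → w = 0.59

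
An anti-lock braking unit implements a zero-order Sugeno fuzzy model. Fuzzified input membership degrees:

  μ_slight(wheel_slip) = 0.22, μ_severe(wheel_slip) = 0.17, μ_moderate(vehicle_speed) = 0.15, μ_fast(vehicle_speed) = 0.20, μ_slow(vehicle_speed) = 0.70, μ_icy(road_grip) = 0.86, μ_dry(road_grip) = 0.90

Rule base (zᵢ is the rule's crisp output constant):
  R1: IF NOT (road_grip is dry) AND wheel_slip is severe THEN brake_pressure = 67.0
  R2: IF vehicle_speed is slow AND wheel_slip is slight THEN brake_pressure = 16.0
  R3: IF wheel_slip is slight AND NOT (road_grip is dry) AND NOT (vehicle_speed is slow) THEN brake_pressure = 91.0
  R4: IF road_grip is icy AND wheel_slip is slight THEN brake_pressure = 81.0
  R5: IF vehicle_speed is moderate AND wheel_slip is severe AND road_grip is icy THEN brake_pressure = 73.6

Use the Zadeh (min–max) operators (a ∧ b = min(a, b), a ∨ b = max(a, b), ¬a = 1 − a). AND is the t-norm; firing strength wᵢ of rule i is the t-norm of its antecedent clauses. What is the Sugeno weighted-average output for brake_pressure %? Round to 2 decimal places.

R1 (z=67.0): ¬dry=1−0.90=0.10, severe=0.17; AND[min(a, b)] → w = 0.10
R2 (z=16.0): slow=0.70, slight=0.22; AND[min(a, b)] → w = 0.22
R3 (z=91.0): slight=0.22, ¬dry=1−0.90=0.10, ¬slow=1−0.70=0.30; AND[min(a, b)] → w = 0.10
R4 (z=81.0): icy=0.86, slight=0.22; AND[min(a, b)] → w = 0.22
R5 (z=73.6): moderate=0.15, severe=0.17, icy=0.86; AND[min(a, b)] → w = 0.15
Weighted average = (0.10·67.0 + 0.22·16.0 + 0.10·91.0 + 0.22·81.0 + 0.15·73.6) / (0.10 + 0.22 + 0.10 + 0.22 + 0.15)
  = 48.1800 / 0.7900 = 60.99

60.99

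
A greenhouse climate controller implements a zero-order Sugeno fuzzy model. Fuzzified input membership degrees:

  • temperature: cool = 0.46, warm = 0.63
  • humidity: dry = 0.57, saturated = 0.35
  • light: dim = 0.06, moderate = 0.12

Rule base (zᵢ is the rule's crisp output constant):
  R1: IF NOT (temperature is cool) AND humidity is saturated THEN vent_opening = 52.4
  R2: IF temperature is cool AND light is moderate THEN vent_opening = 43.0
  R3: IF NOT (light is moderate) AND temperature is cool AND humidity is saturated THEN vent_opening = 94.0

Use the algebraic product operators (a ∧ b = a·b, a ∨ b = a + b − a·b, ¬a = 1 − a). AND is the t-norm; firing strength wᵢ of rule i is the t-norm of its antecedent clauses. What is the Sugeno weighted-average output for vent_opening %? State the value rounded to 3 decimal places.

R1 (z=52.4): ¬cool=1−0.46=0.54, saturated=0.35; AND[a·b] → w = 0.1890
R2 (z=43.0): cool=0.46, moderate=0.12; AND[a·b] → w = 0.0552
R3 (z=94.0): ¬moderate=1−0.12=0.88, cool=0.46, saturated=0.35; AND[a·b] → w = 0.1417
Weighted average = (0.1890·52.4 + 0.0552·43.0 + 0.1417·94.0) / (0.1890 + 0.0552 + 0.1417)
  = 25.5951 / 0.3859 = 66.329

66.329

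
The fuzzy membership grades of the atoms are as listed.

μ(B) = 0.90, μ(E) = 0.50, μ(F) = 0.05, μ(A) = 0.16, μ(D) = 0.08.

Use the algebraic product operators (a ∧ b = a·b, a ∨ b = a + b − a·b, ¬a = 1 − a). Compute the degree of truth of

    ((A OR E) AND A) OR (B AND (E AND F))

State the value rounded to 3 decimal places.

0.113

A OR E = a + b − a·b on (0.1600, 0.5000) = 0.5800
(A OR E) AND A = a·b on (0.5800, 0.1600) = 0.0928
E AND F = a·b on (0.5000, 0.0500) = 0.0250
B AND (E AND F) = a·b on (0.9000, 0.0250) = 0.0225
((A OR E) AND A) OR (B AND (E AND F)) = a + b − a·b on (0.0928, 0.0225) = 0.1132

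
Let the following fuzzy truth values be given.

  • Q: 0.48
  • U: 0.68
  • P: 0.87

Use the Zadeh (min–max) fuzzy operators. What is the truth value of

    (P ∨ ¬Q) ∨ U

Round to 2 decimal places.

¬Q = 1 − 0.48 = 0.52
P ∨ ¬Q = max(a, b) on (0.87, 0.52) = 0.87
(P ∨ ¬Q) ∨ U = max(a, b) on (0.87, 0.68) = 0.87

0.87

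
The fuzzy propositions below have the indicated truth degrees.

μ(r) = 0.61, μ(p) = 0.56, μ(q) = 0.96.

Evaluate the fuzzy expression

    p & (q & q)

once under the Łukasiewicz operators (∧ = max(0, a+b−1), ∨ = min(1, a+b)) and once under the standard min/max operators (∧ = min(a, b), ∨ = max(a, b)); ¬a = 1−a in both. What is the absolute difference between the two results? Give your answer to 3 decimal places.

Under Łukasiewicz:
  q & q = max(0, a+b−1) on (0.96, 0.96) = 0.92
  p & (q & q) = max(0, a+b−1) on (0.56, 0.92) = 0.48
  → value = 0.4800
Under standard min/max:
  q & q = min(a, b) on (0.96, 0.96) = 0.96
  p & (q & q) = min(a, b) on (0.56, 0.96) = 0.56
  → value = 0.5600
|0.4800 − 0.5600| = 0.080

0.080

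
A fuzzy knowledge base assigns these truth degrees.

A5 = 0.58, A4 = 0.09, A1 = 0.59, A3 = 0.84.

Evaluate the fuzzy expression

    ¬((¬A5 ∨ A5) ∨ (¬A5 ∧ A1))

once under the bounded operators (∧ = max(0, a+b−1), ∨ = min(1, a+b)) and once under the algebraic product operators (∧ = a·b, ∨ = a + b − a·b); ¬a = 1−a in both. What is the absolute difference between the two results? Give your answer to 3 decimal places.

Under bounded:
  ¬A5 = 1 − 0.58 = 0.42
  ¬A5 ∨ A5 = min(1, a+b) on (0.42, 0.58) = 1.00
  ¬A5 = 1 − 0.58 = 0.42
  ¬A5 ∧ A1 = max(0, a+b−1) on (0.42, 0.59) = 0.01
  (¬A5 ∨ A5) ∨ (¬A5 ∧ A1) = min(1, a+b) on (1.00, 0.01) = 1.00
  ¬((¬A5 ∨ A5) ∨ (¬A5 ∧ A1)) = 1 − 1.00 = 0.00
  → value = 0.0000
Under algebraic product:
  ¬A5 = 1 − 0.5800 = 0.4200
  ¬A5 ∨ A5 = a + b − a·b on (0.4200, 0.5800) = 0.7564
  ¬A5 = 1 − 0.5800 = 0.4200
  ¬A5 ∧ A1 = a·b on (0.4200, 0.5900) = 0.2478
  (¬A5 ∨ A5) ∨ (¬A5 ∧ A1) = a + b − a·b on (0.7564, 0.2478) = 0.8168
  ¬((¬A5 ∨ A5) ∨ (¬A5 ∧ A1)) = 1 − 0.8168 = 0.1832
  → value = 0.1832
|0.0000 − 0.1832| = 0.183

0.183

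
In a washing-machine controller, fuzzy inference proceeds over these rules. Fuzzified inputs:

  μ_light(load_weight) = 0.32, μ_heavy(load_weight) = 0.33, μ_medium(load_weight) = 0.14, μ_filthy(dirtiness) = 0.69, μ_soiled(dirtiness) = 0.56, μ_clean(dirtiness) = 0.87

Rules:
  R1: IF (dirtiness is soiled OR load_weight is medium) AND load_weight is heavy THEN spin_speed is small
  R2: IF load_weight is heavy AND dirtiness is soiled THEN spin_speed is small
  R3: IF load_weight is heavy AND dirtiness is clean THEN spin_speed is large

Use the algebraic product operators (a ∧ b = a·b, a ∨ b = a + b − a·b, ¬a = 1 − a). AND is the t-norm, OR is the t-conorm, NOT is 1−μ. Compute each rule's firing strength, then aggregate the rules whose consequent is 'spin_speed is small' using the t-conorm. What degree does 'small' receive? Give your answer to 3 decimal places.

R1: (soiled=0.56 OR medium=0.14) = 0.6216; AND[a·b] with heavy=0.33 → w = 0.2051
R2: heavy=0.33, soiled=0.56; AND[a·b] → w = 0.1848
R3: heavy=0.33, clean=0.87; AND[a·b] → w = 0.2871
Rules with consequent 'small': {R1, R2} → strengths 0.2051, 0.1848
Aggregate via t-conorm [a + b − a·b]: 0.3520

0.352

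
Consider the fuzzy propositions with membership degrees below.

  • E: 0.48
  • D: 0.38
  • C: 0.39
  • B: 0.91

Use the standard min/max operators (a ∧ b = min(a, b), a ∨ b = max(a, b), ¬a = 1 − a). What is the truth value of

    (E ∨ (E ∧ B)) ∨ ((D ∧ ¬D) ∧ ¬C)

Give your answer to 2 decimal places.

0.48

E ∧ B = min(a, b) on (0.48, 0.91) = 0.48
E ∨ (E ∧ B) = max(a, b) on (0.48, 0.48) = 0.48
¬D = 1 − 0.38 = 0.62
D ∧ ¬D = min(a, b) on (0.38, 0.62) = 0.38
¬C = 1 − 0.39 = 0.61
(D ∧ ¬D) ∧ ¬C = min(a, b) on (0.38, 0.61) = 0.38
(E ∨ (E ∧ B)) ∨ ((D ∧ ¬D) ∧ ¬C) = max(a, b) on (0.48, 0.38) = 0.48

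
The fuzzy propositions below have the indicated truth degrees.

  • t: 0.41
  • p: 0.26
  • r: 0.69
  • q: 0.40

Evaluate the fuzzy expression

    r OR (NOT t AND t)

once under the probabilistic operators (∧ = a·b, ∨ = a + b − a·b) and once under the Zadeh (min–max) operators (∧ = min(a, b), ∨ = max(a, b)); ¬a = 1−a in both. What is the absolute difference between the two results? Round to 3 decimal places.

Under probabilistic:
  NOT t = 1 − 0.4100 = 0.5900
  NOT t AND t = a·b on (0.5900, 0.4100) = 0.2419
  r OR (NOT t AND t) = a + b − a·b on (0.6900, 0.2419) = 0.7650
  → value = 0.7650
Under Zadeh (min–max):
  NOT t = 1 − 0.41 = 0.59
  NOT t AND t = min(a, b) on (0.59, 0.41) = 0.41
  r OR (NOT t AND t) = max(a, b) on (0.69, 0.41) = 0.69
  → value = 0.6900
|0.7650 − 0.6900| = 0.075

0.075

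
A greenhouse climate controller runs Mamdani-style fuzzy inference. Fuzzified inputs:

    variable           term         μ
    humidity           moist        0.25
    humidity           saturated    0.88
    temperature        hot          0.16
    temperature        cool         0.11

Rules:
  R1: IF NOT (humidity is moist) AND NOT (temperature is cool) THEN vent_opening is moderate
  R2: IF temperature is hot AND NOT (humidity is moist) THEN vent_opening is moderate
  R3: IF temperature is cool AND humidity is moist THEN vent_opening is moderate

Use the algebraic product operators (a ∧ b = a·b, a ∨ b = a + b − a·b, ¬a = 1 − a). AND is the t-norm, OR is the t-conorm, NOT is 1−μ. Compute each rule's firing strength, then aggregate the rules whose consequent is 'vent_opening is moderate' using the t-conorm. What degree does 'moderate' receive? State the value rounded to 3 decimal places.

0.715

R1: ¬moist=1−0.25=0.75, ¬cool=1−0.11=0.89; AND[a·b] → w = 0.6675
R2: hot=0.16, ¬moist=1−0.25=0.75; AND[a·b] → w = 0.1200
R3: cool=0.11, moist=0.25; AND[a·b] → w = 0.0275
Rules with consequent 'moderate': {R1, R2, R3} → strengths 0.6675, 0.1200, 0.0275
Aggregate via t-conorm [a + b − a·b]: 0.7154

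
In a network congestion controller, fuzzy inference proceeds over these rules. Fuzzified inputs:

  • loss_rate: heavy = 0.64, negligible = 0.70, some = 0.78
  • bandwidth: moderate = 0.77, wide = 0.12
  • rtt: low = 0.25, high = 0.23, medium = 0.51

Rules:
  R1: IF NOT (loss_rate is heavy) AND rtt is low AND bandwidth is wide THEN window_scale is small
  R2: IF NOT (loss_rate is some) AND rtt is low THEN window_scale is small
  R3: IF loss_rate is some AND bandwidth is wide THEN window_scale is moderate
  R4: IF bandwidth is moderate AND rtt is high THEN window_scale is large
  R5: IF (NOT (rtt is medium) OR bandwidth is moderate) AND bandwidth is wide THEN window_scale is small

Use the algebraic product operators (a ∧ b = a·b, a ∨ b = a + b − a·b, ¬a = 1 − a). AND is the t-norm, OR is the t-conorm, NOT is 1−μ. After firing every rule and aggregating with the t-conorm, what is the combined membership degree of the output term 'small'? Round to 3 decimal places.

R1: ¬heavy=1−0.64=0.36, low=0.25, wide=0.12; AND[a·b] → w = 0.0108
R2: ¬some=1−0.78=0.22, low=0.25; AND[a·b] → w = 0.0550
R3: some=0.78, wide=0.12; AND[a·b] → w = 0.0936
R4: moderate=0.77, high=0.23; AND[a·b] → w = 0.1771
R5: (¬medium=1−0.51=0.49 OR moderate=0.77) = 0.8827; AND[a·b] with wide=0.12 → w = 0.1059
Rules with consequent 'small': {R1, R2, R5} → strengths 0.0108, 0.0550, 0.1059
Aggregate via t-conorm [a + b − a·b]: 0.1642

0.164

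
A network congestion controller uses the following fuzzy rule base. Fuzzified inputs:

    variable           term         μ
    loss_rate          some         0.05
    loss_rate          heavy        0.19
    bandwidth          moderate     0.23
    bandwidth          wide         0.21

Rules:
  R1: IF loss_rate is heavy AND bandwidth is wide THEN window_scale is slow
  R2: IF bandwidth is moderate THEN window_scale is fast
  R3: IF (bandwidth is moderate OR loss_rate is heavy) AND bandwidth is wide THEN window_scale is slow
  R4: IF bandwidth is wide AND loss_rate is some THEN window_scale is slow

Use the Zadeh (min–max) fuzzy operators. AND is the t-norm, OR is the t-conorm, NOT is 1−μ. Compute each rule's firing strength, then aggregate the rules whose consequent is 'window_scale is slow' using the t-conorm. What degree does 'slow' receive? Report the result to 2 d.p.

R1: heavy=0.19, wide=0.21; AND[min(a, b)] → w = 0.19
R2: moderate=0.23 → w = 0.23
R3: (moderate=0.23 OR heavy=0.19) = 0.23; AND[min(a, b)] with wide=0.21 → w = 0.21
R4: wide=0.21, some=0.05; AND[min(a, b)] → w = 0.05
Rules with consequent 'slow': {R1, R3, R4} → strengths 0.19, 0.21, 0.05
Aggregate via t-conorm [max(a, b)]: 0.21

0.21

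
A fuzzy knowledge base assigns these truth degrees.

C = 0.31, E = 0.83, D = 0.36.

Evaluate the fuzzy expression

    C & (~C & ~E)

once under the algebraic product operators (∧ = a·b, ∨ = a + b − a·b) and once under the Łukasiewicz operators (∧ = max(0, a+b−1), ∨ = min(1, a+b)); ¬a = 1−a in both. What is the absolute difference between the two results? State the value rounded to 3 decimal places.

0.036

Under algebraic product:
  ~C = 1 − 0.3100 = 0.6900
  ~E = 1 − 0.8300 = 0.1700
  ~C & ~E = a·b on (0.6900, 0.1700) = 0.1173
  C & (~C & ~E) = a·b on (0.3100, 0.1173) = 0.0364
  → value = 0.0364
Under Łukasiewicz:
  ~C = 1 − 0.31 = 0.69
  ~E = 1 − 0.83 = 0.17
  ~C & ~E = max(0, a+b−1) on (0.69, 0.17) = 0.00
  C & (~C & ~E) = max(0, a+b−1) on (0.31, 0.00) = 0.00
  → value = 0.0000
|0.0364 − 0.0000| = 0.036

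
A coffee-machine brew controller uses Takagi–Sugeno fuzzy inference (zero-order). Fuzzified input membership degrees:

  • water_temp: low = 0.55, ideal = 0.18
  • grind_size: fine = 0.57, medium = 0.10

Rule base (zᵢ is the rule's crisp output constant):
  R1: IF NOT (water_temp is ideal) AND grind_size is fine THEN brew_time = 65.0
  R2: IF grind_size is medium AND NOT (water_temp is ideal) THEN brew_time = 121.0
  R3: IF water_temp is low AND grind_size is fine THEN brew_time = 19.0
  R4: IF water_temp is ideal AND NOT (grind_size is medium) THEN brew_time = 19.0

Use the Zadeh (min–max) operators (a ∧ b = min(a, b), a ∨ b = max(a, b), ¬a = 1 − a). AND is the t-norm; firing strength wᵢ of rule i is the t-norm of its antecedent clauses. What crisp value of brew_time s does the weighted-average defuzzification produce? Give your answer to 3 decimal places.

45.014

R1 (z=65.0): ¬ideal=1−0.18=0.82, fine=0.57; AND[min(a, b)] → w = 0.57
R2 (z=121.0): medium=0.10, ¬ideal=1−0.18=0.82; AND[min(a, b)] → w = 0.10
R3 (z=19.0): low=0.55, fine=0.57; AND[min(a, b)] → w = 0.55
R4 (z=19.0): ideal=0.18, ¬medium=1−0.10=0.90; AND[min(a, b)] → w = 0.18
Weighted average = (0.57·65.0 + 0.10·121.0 + 0.55·19.0 + 0.18·19.0) / (0.57 + 0.10 + 0.55 + 0.18)
  = 63.0200 / 1.4000 = 45.014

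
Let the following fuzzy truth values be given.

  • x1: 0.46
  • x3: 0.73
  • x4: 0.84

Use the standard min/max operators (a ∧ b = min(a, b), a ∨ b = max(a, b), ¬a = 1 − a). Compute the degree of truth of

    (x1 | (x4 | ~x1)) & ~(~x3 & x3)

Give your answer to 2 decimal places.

~x1 = 1 − 0.46 = 0.54
x4 | ~x1 = max(a, b) on (0.84, 0.54) = 0.84
x1 | (x4 | ~x1) = max(a, b) on (0.46, 0.84) = 0.84
~x3 = 1 − 0.73 = 0.27
~x3 & x3 = min(a, b) on (0.27, 0.73) = 0.27
~(~x3 & x3) = 1 − 0.27 = 0.73
(x1 | (x4 | ~x1)) & ~(~x3 & x3) = min(a, b) on (0.84, 0.73) = 0.73

0.73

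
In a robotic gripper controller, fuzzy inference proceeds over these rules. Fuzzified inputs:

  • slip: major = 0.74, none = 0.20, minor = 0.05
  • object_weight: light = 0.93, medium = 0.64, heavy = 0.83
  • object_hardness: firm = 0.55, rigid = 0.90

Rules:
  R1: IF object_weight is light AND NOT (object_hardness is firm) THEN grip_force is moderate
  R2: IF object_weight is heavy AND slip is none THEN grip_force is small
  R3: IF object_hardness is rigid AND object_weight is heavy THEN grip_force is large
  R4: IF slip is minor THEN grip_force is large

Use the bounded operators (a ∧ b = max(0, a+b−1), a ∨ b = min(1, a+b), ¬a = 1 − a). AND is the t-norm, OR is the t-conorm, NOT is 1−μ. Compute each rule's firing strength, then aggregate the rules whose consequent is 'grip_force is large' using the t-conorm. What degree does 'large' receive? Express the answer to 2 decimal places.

R1: light=0.93, ¬firm=1−0.55=0.45; AND[max(0, a+b−1)] → w = 0.38
R2: heavy=0.83, none=0.20; AND[max(0, a+b−1)] → w = 0.03
R3: rigid=0.90, heavy=0.83; AND[max(0, a+b−1)] → w = 0.73
R4: minor=0.05 → w = 0.05
Rules with consequent 'large': {R3, R4} → strengths 0.73, 0.05
Aggregate via t-conorm [min(1, a+b)]: 0.78

0.78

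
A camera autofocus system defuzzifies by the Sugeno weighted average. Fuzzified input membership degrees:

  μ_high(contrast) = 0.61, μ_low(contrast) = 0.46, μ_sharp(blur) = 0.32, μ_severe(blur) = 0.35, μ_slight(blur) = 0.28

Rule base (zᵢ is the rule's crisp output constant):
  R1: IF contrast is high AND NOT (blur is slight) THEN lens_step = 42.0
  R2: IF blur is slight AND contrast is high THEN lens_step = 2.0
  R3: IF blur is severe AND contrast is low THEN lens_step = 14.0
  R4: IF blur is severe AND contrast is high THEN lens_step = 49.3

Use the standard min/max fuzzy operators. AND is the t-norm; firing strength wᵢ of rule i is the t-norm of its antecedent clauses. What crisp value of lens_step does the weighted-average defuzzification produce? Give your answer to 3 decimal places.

R1 (z=42.0): high=0.61, ¬slight=1−0.28=0.72; AND[min(a, b)] → w = 0.61
R2 (z=2.0): slight=0.28, high=0.61; AND[min(a, b)] → w = 0.28
R3 (z=14.0): severe=0.35, low=0.46; AND[min(a, b)] → w = 0.35
R4 (z=49.3): severe=0.35, high=0.61; AND[min(a, b)] → w = 0.35
Weighted average = (0.61·42.0 + 0.28·2.0 + 0.35·14.0 + 0.35·49.3) / (0.61 + 0.28 + 0.35 + 0.35)
  = 48.3350 / 1.5900 = 30.399

30.399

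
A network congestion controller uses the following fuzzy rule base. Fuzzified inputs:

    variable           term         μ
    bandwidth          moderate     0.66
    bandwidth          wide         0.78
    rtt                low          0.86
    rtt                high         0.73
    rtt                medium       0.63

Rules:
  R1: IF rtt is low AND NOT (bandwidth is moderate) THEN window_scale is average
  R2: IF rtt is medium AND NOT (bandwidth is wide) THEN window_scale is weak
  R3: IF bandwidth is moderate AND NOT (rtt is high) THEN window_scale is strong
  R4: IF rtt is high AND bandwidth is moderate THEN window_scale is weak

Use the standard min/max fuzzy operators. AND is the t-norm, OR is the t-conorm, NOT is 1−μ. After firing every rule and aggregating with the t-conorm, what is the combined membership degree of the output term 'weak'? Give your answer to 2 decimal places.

0.66

R1: low=0.86, ¬moderate=1−0.66=0.34; AND[min(a, b)] → w = 0.34
R2: medium=0.63, ¬wide=1−0.78=0.22; AND[min(a, b)] → w = 0.22
R3: moderate=0.66, ¬high=1−0.73=0.27; AND[min(a, b)] → w = 0.27
R4: high=0.73, moderate=0.66; AND[min(a, b)] → w = 0.66
Rules with consequent 'weak': {R2, R4} → strengths 0.22, 0.66
Aggregate via t-conorm [max(a, b)]: 0.66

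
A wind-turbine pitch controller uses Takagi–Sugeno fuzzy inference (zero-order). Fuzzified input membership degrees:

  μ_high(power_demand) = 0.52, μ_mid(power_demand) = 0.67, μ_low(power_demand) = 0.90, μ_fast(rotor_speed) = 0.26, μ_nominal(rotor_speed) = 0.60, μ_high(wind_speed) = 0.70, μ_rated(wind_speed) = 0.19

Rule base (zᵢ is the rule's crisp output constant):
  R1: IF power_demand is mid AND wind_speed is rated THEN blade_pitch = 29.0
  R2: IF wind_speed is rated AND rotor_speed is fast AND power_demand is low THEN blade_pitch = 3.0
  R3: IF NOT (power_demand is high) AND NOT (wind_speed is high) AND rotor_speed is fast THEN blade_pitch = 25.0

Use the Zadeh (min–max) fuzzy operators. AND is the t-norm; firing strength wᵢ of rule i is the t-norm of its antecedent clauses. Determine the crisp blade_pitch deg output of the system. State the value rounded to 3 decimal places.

R1 (z=29.0): mid=0.67, rated=0.19; AND[min(a, b)] → w = 0.19
R2 (z=3.0): rated=0.19, fast=0.26, low=0.90; AND[min(a, b)] → w = 0.19
R3 (z=25.0): ¬high=1−0.52=0.48, ¬high=1−0.70=0.30, fast=0.26; AND[min(a, b)] → w = 0.26
Weighted average = (0.19·29.0 + 0.19·3.0 + 0.26·25.0) / (0.19 + 0.19 + 0.26)
  = 12.5800 / 0.6400 = 19.656

19.656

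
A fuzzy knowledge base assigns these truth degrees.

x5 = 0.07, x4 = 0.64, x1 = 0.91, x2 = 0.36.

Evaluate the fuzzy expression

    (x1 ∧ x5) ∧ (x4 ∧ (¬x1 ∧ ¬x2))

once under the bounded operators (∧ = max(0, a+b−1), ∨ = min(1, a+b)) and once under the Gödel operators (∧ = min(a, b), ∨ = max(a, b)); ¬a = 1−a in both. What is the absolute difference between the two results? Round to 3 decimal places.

0.070

Under bounded:
  x1 ∧ x5 = max(0, a+b−1) on (0.91, 0.07) = 0.00
  ¬x1 = 1 − 0.91 = 0.09
  ¬x2 = 1 − 0.36 = 0.64
  ¬x1 ∧ ¬x2 = max(0, a+b−1) on (0.09, 0.64) = 0.00
  x4 ∧ (¬x1 ∧ ¬x2) = max(0, a+b−1) on (0.64, 0.00) = 0.00
  (x1 ∧ x5) ∧ (x4 ∧ (¬x1 ∧ ¬x2)) = max(0, a+b−1) on (0.00, 0.00) = 0.00
  → value = 0.0000
Under Gödel:
  x1 ∧ x5 = min(a, b) on (0.91, 0.07) = 0.07
  ¬x1 = 1 − 0.91 = 0.09
  ¬x2 = 1 − 0.36 = 0.64
  ¬x1 ∧ ¬x2 = min(a, b) on (0.09, 0.64) = 0.09
  x4 ∧ (¬x1 ∧ ¬x2) = min(a, b) on (0.64, 0.09) = 0.09
  (x1 ∧ x5) ∧ (x4 ∧ (¬x1 ∧ ¬x2)) = min(a, b) on (0.07, 0.09) = 0.07
  → value = 0.0700
|0.0000 − 0.0700| = 0.070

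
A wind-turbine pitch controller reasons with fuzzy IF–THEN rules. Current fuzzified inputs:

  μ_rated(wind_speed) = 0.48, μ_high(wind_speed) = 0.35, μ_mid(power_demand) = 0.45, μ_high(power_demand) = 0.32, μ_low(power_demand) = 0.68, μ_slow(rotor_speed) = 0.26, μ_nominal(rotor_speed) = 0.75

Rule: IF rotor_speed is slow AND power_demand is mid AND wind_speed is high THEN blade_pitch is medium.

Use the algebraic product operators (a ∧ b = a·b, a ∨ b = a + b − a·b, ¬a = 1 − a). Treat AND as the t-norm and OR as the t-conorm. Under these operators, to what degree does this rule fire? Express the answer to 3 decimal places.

firing strength: slow=0.26, mid=0.45, high=0.35; AND[a·b] → w = 0.0410

0.041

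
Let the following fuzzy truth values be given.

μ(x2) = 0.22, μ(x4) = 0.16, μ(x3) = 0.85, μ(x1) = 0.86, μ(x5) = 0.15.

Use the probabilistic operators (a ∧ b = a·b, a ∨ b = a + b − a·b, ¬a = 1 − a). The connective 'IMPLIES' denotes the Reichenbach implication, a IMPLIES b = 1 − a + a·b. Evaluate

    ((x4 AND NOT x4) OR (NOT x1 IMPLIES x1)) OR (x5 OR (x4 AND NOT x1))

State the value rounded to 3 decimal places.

NOT x4 = 1 − 0.1600 = 0.8400
x4 AND NOT x4 = a·b on (0.1600, 0.8400) = 0.1344
NOT x1 = 1 − 0.8600 = 0.1400
NOT x1 IMPLIES x1  [Reichenbach: 1 − a + a·b] with a=0.1400, b=0.8600 → 0.9804
(x4 AND NOT x4) OR (NOT x1 IMPLIES x1) = a + b − a·b on (0.1344, 0.9804) = 0.9830
NOT x1 = 1 − 0.8600 = 0.1400
x4 AND NOT x1 = a·b on (0.1600, 0.1400) = 0.0224
x5 OR (x4 AND NOT x1) = a + b − a·b on (0.1500, 0.0224) = 0.1690
((x4 AND NOT x4) OR (NOT x1 IMPLIES x1)) OR (x5 OR (x4 AND NOT x1)) = a + b − a·b on (0.9830, 0.1690) = 0.9859

0.986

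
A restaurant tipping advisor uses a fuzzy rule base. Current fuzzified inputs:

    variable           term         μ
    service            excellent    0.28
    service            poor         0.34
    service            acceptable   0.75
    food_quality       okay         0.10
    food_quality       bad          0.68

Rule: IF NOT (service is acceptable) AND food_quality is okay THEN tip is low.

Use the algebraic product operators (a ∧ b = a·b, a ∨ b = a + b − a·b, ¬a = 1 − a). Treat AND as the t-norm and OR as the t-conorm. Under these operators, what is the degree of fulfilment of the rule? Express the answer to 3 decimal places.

0.025

firing strength: ¬acceptable=1−0.75=0.25, okay=0.10; AND[a·b] → w = 0.0250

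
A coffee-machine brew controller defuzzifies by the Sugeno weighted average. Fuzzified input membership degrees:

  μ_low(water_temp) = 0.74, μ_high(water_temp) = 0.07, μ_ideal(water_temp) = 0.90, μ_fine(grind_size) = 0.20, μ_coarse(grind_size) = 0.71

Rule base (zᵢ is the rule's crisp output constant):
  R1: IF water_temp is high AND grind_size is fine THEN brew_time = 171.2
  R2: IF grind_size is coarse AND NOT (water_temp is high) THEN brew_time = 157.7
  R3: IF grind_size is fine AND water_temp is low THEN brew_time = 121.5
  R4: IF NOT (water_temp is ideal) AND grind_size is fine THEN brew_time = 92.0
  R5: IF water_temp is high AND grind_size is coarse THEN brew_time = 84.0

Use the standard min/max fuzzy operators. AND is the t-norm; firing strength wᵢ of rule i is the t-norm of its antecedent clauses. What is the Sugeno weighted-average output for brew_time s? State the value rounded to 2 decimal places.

142.03

R1 (z=171.2): high=0.07, fine=0.20; AND[min(a, b)] → w = 0.07
R2 (z=157.7): coarse=0.71, ¬high=1−0.07=0.93; AND[min(a, b)] → w = 0.71
R3 (z=121.5): fine=0.20, low=0.74; AND[min(a, b)] → w = 0.20
R4 (z=92.0): ¬ideal=1−0.90=0.10, fine=0.20; AND[min(a, b)] → w = 0.10
R5 (z=84.0): high=0.07, coarse=0.71; AND[min(a, b)] → w = 0.07
Weighted average = (0.07·171.2 + 0.71·157.7 + 0.20·121.5 + 0.10·92.0 + 0.07·84.0) / (0.07 + 0.71 + 0.20 + 0.10 + 0.07)
  = 163.3310 / 1.1500 = 142.03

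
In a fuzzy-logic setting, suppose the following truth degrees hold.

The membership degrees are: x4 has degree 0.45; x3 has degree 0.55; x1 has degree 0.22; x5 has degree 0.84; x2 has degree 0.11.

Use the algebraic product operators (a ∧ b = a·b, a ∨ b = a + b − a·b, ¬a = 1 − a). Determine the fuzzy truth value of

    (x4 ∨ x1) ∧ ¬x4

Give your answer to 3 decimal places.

0.314

x4 ∨ x1 = a + b − a·b on (0.4500, 0.2200) = 0.5710
¬x4 = 1 − 0.4500 = 0.5500
(x4 ∨ x1) ∧ ¬x4 = a·b on (0.5710, 0.5500) = 0.3141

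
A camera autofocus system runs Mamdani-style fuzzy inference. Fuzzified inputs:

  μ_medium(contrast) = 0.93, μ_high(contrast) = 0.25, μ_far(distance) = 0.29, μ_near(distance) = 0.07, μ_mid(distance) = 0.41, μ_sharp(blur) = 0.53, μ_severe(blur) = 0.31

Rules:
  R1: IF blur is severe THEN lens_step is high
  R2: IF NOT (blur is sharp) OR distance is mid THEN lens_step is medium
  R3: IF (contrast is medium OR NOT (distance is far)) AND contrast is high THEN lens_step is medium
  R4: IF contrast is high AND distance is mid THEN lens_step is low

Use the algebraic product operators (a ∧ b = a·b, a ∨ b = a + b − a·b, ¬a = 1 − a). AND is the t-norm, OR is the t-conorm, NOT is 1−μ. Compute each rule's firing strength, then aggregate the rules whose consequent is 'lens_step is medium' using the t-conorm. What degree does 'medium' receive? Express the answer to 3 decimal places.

R1: severe=0.31 → w = 0.3100
R2: ¬sharp=1−0.53=0.47, mid=0.41; OR[a + b − a·b] → w = 0.6873
R3: (medium=0.93 OR ¬far=1−0.29=0.71) = 0.9797; AND[a·b] with high=0.25 → w = 0.2449
R4: high=0.25, mid=0.41; AND[a·b] → w = 0.1025
Rules with consequent 'medium': {R2, R3} → strengths 0.6873, 0.2449
Aggregate via t-conorm [a + b − a·b]: 0.7639

0.764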